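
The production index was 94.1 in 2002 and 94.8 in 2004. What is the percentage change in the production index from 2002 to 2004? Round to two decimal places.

Change = (94.8 − 94.1) / 94.1 × 100
       = 0.7 / 94.1 × 100 = 0.7439%

0.74%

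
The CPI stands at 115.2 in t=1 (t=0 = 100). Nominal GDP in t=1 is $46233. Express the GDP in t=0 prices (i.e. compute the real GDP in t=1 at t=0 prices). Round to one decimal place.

40132.8

Real = Nominal ÷ (Index/100) = 46233 ÷ (115.2/100)
     = 46233 ÷ 1.152 = 40132.8125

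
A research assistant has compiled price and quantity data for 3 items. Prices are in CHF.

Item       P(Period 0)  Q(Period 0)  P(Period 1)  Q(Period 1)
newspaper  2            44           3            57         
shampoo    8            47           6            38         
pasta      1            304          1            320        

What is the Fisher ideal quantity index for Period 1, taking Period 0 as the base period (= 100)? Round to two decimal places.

98.10

Laspeyres component (base-period weights):
ΣP(Period 0)Q(Period 1) = 2×57 + 8×38 + 1×320 = 114 + 304 + 320 = 738
ΣP(Period 0)Q(Period 0) = 2×44 + 8×47 + 1×304 = 88 + 376 + 304 = 768
L = 738 / 768 × 100 = 96.0938
Paasche component (current-period weights):
ΣP(Period 1)Q(Period 1) = 3×57 + 6×38 + 1×320 = 171 + 228 + 320 = 719
ΣP(Period 1)Q(Period 0) = 3×44 + 6×47 + 1×304 = 132 + 282 + 304 = 718
P = 719 / 718 × 100 = 100.1393
Fisher = √(L × P) = √(96.0938 × 100.1393) = 98.0957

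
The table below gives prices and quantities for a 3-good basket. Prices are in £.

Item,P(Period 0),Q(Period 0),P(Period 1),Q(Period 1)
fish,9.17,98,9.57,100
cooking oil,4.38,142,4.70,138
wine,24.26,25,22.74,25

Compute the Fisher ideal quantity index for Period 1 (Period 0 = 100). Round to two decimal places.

Laspeyres component (base-period weights):
ΣP(Period 0)Q(Period 1) = 9.17×100 + 4.38×138 + 24.26×25 = 917 + 604.44 + 606.5 = 2127.94
ΣP(Period 0)Q(Period 0) = 9.17×98 + 4.38×142 + 24.26×25 = 898.66 + 621.96 + 606.5 = 2127.12
L = 2127.94 / 2127.12 × 100 = 100.0385
Paasche component (current-period weights):
ΣP(Period 1)Q(Period 1) = 9.57×100 + 4.70×138 + 22.74×25 = 957 + 648.6 + 568.5 = 2174.1
ΣP(Period 1)Q(Period 0) = 9.57×98 + 4.70×142 + 22.74×25 = 937.86 + 667.4 + 568.5 = 2173.76
P = 2174.1 / 2173.76 × 100 = 100.0156
Fisher = √(L × P) = √(100.0385 × 100.0156) = 100.0271

100.03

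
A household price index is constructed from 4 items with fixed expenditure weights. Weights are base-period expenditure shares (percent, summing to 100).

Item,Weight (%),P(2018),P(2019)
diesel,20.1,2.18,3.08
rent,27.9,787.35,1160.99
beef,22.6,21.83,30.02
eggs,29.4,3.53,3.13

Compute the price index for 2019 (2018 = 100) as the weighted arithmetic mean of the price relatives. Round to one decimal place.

126.7

diesel: 20.1 × (3.08/2.18) = 20.1 × 1.412844 = 28.3982
rent: 27.9 × (1160.99/787.35) = 27.9 × 1.474554 = 41.1401
beef: 22.6 × (30.02/21.83) = 22.6 × 1.375172 = 31.0789
eggs: 29.4 × (3.13/3.53) = 29.4 × 0.886686 = 26.0686
Index = Σ wᵢ·(p₁ᵢ/p₀ᵢ) = 28.3982 + 41.1401 + 31.0789 + 26.0686 = 126.6857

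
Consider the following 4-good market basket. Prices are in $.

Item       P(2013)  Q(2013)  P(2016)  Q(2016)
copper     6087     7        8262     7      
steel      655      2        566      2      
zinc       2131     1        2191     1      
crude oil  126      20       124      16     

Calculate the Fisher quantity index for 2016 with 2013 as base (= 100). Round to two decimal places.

99.09

Laspeyres component (base-period weights):
ΣP(2013)Q(2016) = 6087×7 + 655×2 + 2131×1 + 126×16 = 42609 + 1310 + 2131 + 2016 = 48066
ΣP(2013)Q(2013) = 6087×7 + 655×2 + 2131×1 + 126×20 = 42609 + 1310 + 2131 + 2520 = 48570
L = 48066 / 48570 × 100 = 98.9623
Paasche component (current-period weights):
ΣP(2016)Q(2016) = 8262×7 + 566×2 + 2191×1 + 124×16 = 57834 + 1132 + 2191 + 1984 = 63141
ΣP(2016)Q(2013) = 8262×7 + 566×2 + 2191×1 + 124×20 = 57834 + 1132 + 2191 + 2480 = 63637
P = 63141 / 63637 × 100 = 99.2206
Fisher = √(L × P) = √(98.9623 × 99.2206) = 99.0914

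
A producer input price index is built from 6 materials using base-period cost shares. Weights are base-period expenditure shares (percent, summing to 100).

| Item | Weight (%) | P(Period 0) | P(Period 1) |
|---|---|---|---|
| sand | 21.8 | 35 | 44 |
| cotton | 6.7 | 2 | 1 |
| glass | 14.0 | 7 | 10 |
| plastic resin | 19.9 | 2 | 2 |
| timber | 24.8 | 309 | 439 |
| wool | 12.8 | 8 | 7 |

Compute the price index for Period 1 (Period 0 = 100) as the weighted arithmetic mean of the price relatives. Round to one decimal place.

117.1

sand: 21.8 × (44/35) = 21.8 × 1.257143 = 27.4057
cotton: 6.7 × (1/2) = 6.7 × 0.500000 = 3.3500
glass: 14.0 × (10/7) = 14.0 × 1.428571 = 20.0000
plastic resin: 19.9 × (2/2) = 19.9 × 1.000000 = 19.9000
timber: 24.8 × (439/309) = 24.8 × 1.420712 = 35.2337
wool: 12.8 × (7/8) = 12.8 × 0.875000 = 11.2000
Index = Σ wᵢ·(p₁ᵢ/p₀ᵢ) = 27.4057 + 3.3500 + 20.0000 + 19.9000 + 35.2337 + 11.2000 = 117.0894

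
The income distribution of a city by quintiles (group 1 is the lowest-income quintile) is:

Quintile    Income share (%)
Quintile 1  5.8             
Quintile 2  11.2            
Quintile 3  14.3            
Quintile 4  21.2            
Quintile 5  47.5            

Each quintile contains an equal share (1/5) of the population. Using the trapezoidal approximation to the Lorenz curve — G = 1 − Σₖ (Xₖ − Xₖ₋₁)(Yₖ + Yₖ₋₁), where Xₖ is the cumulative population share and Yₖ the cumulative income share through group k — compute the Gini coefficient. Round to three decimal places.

0.374

Cumulative income shares Yₖ: 0.0580, 0.1700, 0.3130, 0.5250, 1.0000
Σ (Xₖ−Xₖ₋₁)(Yₖ+Yₖ₋₁) = (1/5)(0.0580+0.0000) + (1/5)(0.1700+0.0580) + (1/5)(0.3130+0.1700) + (1/5)(0.5250+0.3130) + (1/5)(1.0000+0.5250)
  = 0.0116 + 0.0456 + 0.0966 + 0.1676 + 0.3050 = 0.6264
G = 1 − 0.6264 = 0.3736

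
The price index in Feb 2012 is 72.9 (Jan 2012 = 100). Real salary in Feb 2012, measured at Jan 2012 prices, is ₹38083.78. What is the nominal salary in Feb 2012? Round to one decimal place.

27763.1

Nominal = Real × (Index/100) = 38083.78 × (72.9/100)
        = 38083.78 × 0.729 = 27763.0756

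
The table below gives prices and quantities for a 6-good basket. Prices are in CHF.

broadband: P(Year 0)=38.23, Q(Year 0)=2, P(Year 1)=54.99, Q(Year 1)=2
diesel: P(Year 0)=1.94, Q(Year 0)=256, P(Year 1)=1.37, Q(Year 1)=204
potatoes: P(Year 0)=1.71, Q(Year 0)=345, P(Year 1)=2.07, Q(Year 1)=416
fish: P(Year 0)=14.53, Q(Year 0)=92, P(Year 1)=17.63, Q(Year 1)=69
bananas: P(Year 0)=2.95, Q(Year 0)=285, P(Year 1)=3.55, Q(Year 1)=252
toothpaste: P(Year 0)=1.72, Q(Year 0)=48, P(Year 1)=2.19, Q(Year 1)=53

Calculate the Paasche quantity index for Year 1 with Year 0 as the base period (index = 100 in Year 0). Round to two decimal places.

Paasche quantity index uses current-period prices as weights.
ΣP(Year 1)·Q(Year 1) = 54.99×2 + 1.37×204 + 2.07×416 + 17.63×69 + 3.55×252 + 2.19×53 = 109.98 + 279.48 + 861.12 + 1216.47 + 894.6 + 116.07 = 3477.72
ΣP(Year 1)·Q(Year 0) = 54.99×2 + 1.37×256 + 2.07×345 + 17.63×92 + 3.55×285 + 2.19×48 = 109.98 + 350.72 + 714.15 + 1621.96 + 1011.75 + 105.12 = 3913.68
Index = 3477.72 / 3913.68 × 100 = 88.8606

88.86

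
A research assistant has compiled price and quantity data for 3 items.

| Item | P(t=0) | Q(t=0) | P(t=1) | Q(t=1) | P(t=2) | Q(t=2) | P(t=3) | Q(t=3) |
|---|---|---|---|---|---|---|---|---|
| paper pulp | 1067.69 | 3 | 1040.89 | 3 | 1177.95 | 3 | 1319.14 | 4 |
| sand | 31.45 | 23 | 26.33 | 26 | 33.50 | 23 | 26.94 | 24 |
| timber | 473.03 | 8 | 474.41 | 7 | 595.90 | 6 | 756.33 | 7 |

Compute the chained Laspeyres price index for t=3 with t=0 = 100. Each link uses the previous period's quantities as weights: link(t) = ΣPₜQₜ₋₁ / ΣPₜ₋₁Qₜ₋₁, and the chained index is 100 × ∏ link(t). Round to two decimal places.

135.80

Link t=0→t=1:
ΣP(t=1)Q(t=0) = 1040.89×3 + 26.33×23 + 474.41×8 = 3122.67 + 605.59 + 3795.28 = 7523.54
ΣP(t=0)Q(t=0) = 1067.69×3 + 31.45×23 + 473.03×8 = 3203.07 + 723.35 + 3784.24 = 7710.66
link = 7523.54/7710.66 = 0.975732
Link t=1→t=2:
ΣP(t=2)Q(t=1) = 1177.95×3 + 33.50×26 + 595.90×7 = 3533.85 + 871 + 4171.3 = 8576.15
ΣP(t=1)Q(t=1) = 1040.89×3 + 26.33×26 + 474.41×7 = 3122.67 + 684.58 + 3320.87 = 7128.12
link = 8576.15/7128.12 = 1.203143
Link t=2→t=3:
ΣP(t=3)Q(t=2) = 1319.14×3 + 26.94×23 + 756.33×6 = 3957.42 + 619.62 + 4537.98 = 9115.02
ΣP(t=2)Q(t=2) = 1177.95×3 + 33.50×23 + 595.90×6 = 3533.85 + 770.5 + 3575.4 = 7879.75
link = 9115.02/7879.75 = 1.156765
Chained index = 100 × 0.975732 × 1.203143 × 1.156765 = 135.7980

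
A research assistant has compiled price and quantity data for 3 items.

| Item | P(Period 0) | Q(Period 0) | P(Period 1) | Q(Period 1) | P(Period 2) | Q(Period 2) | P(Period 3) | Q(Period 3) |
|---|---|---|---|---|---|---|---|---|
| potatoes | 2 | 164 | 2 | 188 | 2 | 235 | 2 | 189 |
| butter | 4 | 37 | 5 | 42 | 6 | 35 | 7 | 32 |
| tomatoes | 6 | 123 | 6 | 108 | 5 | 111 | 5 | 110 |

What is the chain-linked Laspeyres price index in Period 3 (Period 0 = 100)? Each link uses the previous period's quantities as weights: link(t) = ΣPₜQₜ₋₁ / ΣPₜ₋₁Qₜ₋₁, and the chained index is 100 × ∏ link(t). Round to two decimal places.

Link Period 0→Period 1:
ΣP(Period 1)Q(Period 0) = 2×164 + 5×37 + 6×123 = 328 + 185 + 738 = 1251
ΣP(Period 0)Q(Period 0) = 2×164 + 4×37 + 6×123 = 328 + 148 + 738 = 1214
link = 1251/1214 = 1.030478
Link Period 1→Period 2:
ΣP(Period 2)Q(Period 1) = 2×188 + 6×42 + 5×108 = 376 + 252 + 540 = 1168
ΣP(Period 1)Q(Period 1) = 2×188 + 5×42 + 6×108 = 376 + 210 + 648 = 1234
link = 1168/1234 = 0.946515
Link Period 2→Period 3:
ΣP(Period 3)Q(Period 2) = 2×235 + 7×35 + 5×111 = 470 + 245 + 555 = 1270
ΣP(Period 2)Q(Period 2) = 2×235 + 6×35 + 5×111 = 470 + 210 + 555 = 1235
link = 1270/1235 = 1.028340
Chained index = 100 × 1.030478 × 0.946515 × 1.028340 = 100.3005

100.30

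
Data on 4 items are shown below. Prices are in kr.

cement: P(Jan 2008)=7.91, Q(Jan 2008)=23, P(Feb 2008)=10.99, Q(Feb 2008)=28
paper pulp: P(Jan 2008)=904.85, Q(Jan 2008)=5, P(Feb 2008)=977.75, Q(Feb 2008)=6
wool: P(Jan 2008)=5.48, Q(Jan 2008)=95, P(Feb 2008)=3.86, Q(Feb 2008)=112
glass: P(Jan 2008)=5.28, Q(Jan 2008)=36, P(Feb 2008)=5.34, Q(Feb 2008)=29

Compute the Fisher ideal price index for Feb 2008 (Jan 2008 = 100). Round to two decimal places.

Laspeyres component (base-period weights):
ΣP(Feb 2008)Q(Jan 2008) = 10.99×23 + 977.75×5 + 3.86×95 + 5.34×36 = 252.77 + 4888.75 + 366.7 + 192.24 = 5700.46
ΣP(Jan 2008)Q(Jan 2008) = 7.91×23 + 904.85×5 + 5.48×95 + 5.28×36 = 181.93 + 4524.25 + 520.6 + 190.08 = 5416.86
L = 5700.46 / 5416.86 × 100 = 105.2355
Paasche component (current-period weights):
ΣP(Feb 2008)Q(Feb 2008) = 10.99×28 + 977.75×6 + 3.86×112 + 5.34×29 = 307.72 + 5866.5 + 432.32 + 154.86 = 6761.4
ΣP(Jan 2008)Q(Feb 2008) = 7.91×28 + 904.85×6 + 5.48×112 + 5.28×29 = 221.48 + 5429.1 + 613.76 + 153.12 = 6417.46
P = 6761.4 / 6417.46 × 100 = 105.3594
Fisher = √(L × P) = √(105.2355 × 105.3594) = 105.2975

105.30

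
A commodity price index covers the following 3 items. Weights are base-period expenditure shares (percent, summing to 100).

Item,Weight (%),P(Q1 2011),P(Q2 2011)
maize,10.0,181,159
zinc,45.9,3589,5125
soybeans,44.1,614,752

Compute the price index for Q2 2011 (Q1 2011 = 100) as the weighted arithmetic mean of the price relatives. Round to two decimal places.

maize: 10.0 × (159/181) = 10.0 × 0.878453 = 8.7845
zinc: 45.9 × (5125/3589) = 45.9 × 1.427974 = 65.5440
soybeans: 44.1 × (752/614) = 44.1 × 1.224756 = 54.0117
Index = Σ wᵢ·(p₁ᵢ/p₀ᵢ) = 8.7845 + 65.5440 + 54.0117 = 128.3403

128.34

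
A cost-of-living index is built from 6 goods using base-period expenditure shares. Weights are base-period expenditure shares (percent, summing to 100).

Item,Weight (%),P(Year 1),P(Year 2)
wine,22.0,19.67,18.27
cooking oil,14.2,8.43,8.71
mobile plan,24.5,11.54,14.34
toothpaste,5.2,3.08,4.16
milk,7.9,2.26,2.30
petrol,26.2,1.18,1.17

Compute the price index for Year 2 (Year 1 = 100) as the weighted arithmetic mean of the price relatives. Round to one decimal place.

wine: 22.0 × (18.27/19.67) = 22.0 × 0.928826 = 20.4342
cooking oil: 14.2 × (8.71/8.43) = 14.2 × 1.033215 = 14.6716
mobile plan: 24.5 × (14.34/11.54) = 24.5 × 1.242634 = 30.4445
toothpaste: 5.2 × (4.16/3.08) = 5.2 × 1.350649 = 7.0234
milk: 7.9 × (2.30/2.26) = 7.9 × 1.017699 = 8.0398
petrol: 26.2 × (1.17/1.18) = 26.2 × 0.991525 = 25.9780
Index = Σ wᵢ·(p₁ᵢ/p₀ᵢ) = 20.4342 + 14.6716 + 30.4445 + 7.0234 + 8.0398 + 25.9780 = 106.5915

106.6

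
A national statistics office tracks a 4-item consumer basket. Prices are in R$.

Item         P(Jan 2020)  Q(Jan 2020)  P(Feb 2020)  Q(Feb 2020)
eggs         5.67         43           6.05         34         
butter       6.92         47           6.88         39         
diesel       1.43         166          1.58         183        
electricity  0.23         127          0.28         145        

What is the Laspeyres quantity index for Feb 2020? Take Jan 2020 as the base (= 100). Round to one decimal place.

Laspeyres quantity index uses base-period prices as weights.
ΣP(Jan 2020)·Q(Feb 2020) = 5.67×34 + 6.92×39 + 1.43×183 + 0.23×145 = 192.78 + 269.88 + 261.69 + 33.35 = 757.7
ΣP(Jan 2020)·Q(Jan 2020) = 5.67×43 + 6.92×47 + 1.43×166 + 0.23×127 = 243.81 + 325.24 + 237.38 + 29.21 = 835.64
Index = 757.7 / 835.64 × 100 = 90.6730

90.7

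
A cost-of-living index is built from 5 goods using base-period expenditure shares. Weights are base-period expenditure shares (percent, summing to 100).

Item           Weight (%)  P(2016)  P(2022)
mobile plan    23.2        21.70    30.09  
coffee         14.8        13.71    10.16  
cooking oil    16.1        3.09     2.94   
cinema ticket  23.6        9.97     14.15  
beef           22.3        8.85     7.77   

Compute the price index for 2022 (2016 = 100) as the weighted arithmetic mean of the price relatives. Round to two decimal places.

mobile plan: 23.2 × (30.09/21.70) = 23.2 × 1.386636 = 32.1700
coffee: 14.8 × (10.16/13.71) = 14.8 × 0.741065 = 10.9678
cooking oil: 16.1 × (2.94/3.09) = 16.1 × 0.951456 = 15.3184
cinema ticket: 23.6 × (14.15/9.97) = 23.6 × 1.419258 = 33.4945
beef: 22.3 × (7.77/8.85) = 22.3 × 0.877966 = 19.5786
Index = Σ wᵢ·(p₁ᵢ/p₀ᵢ) = 32.1700 + 10.9678 + 15.3184 + 33.4945 + 19.5786 = 111.5293

111.53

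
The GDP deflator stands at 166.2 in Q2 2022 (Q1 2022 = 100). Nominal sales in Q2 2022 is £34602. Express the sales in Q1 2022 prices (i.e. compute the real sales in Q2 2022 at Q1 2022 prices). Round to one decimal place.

Real = Nominal ÷ (Index/100) = 34602 ÷ (166.2/100)
     = 34602 ÷ 1.662 = 20819.4946

20819.5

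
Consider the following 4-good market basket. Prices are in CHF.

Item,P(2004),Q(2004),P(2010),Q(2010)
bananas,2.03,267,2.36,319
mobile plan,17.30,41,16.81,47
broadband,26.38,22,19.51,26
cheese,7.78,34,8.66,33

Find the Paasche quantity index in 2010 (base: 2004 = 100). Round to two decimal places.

114.34

Paasche quantity index uses current-period prices as weights.
ΣP(2010)·Q(2010) = 2.36×319 + 16.81×47 + 19.51×26 + 8.66×33 = 752.84 + 790.07 + 507.26 + 285.78 = 2335.95
ΣP(2010)·Q(2004) = 2.36×267 + 16.81×41 + 19.51×22 + 8.66×34 = 630.12 + 689.21 + 429.22 + 294.44 = 2042.99
Index = 2335.95 / 2042.99 × 100 = 114.3398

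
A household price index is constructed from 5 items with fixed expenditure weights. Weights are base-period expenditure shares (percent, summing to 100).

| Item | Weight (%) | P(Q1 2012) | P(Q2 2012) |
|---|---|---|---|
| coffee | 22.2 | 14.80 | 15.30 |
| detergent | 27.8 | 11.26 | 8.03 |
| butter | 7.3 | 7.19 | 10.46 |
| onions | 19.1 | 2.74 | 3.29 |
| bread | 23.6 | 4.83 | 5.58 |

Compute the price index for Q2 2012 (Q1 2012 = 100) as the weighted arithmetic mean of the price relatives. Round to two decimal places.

103.59

coffee: 22.2 × (15.30/14.80) = 22.2 × 1.033784 = 22.9500
detergent: 27.8 × (8.03/11.26) = 27.8 × 0.713144 = 19.8254
butter: 7.3 × (10.46/7.19) = 7.3 × 1.454798 = 10.6200
onions: 19.1 × (3.29/2.74) = 19.1 × 1.200730 = 22.9339
bread: 23.6 × (5.58/4.83) = 23.6 × 1.155280 = 27.2646
Index = Σ wᵢ·(p₁ᵢ/p₀ᵢ) = 22.9500 + 19.8254 + 10.6200 + 22.9339 + 27.2646 = 103.5940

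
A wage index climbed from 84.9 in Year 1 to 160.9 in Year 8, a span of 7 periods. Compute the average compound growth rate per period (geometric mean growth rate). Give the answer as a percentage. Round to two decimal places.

9.56%

Growth factor = (160.9/84.9)^(1/7) = (1.895171)^(1/7) = 1.095630
Growth rate = 1.095630 − 1 = 0.095630 = 9.5630%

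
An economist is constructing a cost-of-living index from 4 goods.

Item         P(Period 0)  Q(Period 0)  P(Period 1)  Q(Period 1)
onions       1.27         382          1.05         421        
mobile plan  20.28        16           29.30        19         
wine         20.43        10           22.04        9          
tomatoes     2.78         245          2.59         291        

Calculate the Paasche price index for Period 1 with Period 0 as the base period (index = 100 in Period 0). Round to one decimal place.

Paasche price index uses current-period quantities as weights.
ΣP(Period 1)·Q(Period 1) = 1.05×421 + 29.30×19 + 22.04×9 + 2.59×291 = 442.05 + 556.7 + 198.36 + 753.69 = 1950.8
ΣP(Period 0)·Q(Period 1) = 1.27×421 + 20.28×19 + 20.43×9 + 2.78×291 = 534.67 + 385.32 + 183.87 + 808.98 = 1912.84
Index = 1950.8 / 1912.84 × 100 = 101.9845

102.0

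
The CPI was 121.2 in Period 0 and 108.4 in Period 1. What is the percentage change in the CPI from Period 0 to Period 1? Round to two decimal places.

-10.56%

Change = (108.4 − 121.2) / 121.2 × 100
       = -12.8 / 121.2 × 100 = -10.5611%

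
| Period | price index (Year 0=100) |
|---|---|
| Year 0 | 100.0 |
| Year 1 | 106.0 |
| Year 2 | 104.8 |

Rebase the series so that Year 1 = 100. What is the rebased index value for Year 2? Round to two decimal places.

Rebased(Year 2) = 104.8 / 106.0 × 100 = 98.8679

98.87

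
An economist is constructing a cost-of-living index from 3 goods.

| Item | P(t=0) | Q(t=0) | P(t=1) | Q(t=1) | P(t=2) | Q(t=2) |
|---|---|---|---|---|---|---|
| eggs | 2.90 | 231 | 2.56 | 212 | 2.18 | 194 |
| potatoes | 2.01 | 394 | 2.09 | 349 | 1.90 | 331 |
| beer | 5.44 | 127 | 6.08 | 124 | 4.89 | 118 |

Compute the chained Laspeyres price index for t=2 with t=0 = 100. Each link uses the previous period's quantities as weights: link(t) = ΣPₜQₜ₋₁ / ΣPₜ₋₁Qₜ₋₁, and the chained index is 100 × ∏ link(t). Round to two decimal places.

Link t=0→t=1:
ΣP(t=1)Q(t=0) = 2.56×231 + 2.09×394 + 6.08×127 = 591.36 + 823.46 + 772.16 = 2186.98
ΣP(t=0)Q(t=0) = 2.90×231 + 2.01×394 + 5.44×127 = 669.9 + 791.94 + 690.88 = 2152.72
link = 2186.98/2152.72 = 1.015915
Link t=1→t=2:
ΣP(t=2)Q(t=1) = 2.18×212 + 1.90×349 + 4.89×124 = 462.16 + 663.1 + 606.36 = 1731.62
ΣP(t=1)Q(t=1) = 2.56×212 + 2.09×349 + 6.08×124 = 542.72 + 729.41 + 753.92 = 2026.05
link = 1731.62/2026.05 = 0.854678
Chained index = 100 × 1.015915 × 0.854678 = 86.8280

86.83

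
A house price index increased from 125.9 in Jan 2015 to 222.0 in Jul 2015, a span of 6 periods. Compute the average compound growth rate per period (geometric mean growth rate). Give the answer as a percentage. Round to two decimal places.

9.91%

Growth factor = (222.0/125.9)^(1/6) = (1.763304)^(1/6) = 1.099144
Growth rate = 1.099144 − 1 = 0.099144 = 9.9144%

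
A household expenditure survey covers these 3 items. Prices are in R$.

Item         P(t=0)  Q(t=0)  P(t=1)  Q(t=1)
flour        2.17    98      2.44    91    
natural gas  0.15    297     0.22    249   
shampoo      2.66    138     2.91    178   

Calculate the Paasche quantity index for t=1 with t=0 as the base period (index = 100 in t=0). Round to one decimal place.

112.6

Paasche quantity index uses current-period prices as weights.
ΣP(t=1)·Q(t=1) = 2.44×91 + 0.22×249 + 2.91×178 = 222.04 + 54.78 + 517.98 = 794.8
ΣP(t=1)·Q(t=0) = 2.44×98 + 0.22×297 + 2.91×138 = 239.12 + 65.34 + 401.58 = 706.04
Index = 794.8 / 706.04 × 100 = 112.5715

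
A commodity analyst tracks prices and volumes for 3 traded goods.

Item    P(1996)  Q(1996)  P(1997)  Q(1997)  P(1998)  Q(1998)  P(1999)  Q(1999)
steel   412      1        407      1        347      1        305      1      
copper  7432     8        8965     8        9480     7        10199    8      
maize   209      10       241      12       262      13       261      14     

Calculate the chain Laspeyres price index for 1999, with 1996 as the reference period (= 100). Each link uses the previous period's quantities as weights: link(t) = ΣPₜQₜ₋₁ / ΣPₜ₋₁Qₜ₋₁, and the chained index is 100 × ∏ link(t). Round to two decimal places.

136.25

Link 1996→1997:
ΣP(1997)Q(1996) = 407×1 + 8965×8 + 241×10 = 407 + 71720 + 2410 = 74537
ΣP(1996)Q(1996) = 412×1 + 7432×8 + 209×10 = 412 + 59456 + 2090 = 61958
link = 74537/61958 = 1.203025
Link 1997→1998:
ΣP(1998)Q(1997) = 347×1 + 9480×8 + 262×12 = 347 + 75840 + 3144 = 79331
ΣP(1997)Q(1997) = 407×1 + 8965×8 + 241×12 = 407 + 71720 + 2892 = 75019
link = 79331/75019 = 1.057479
Link 1998→1999:
ΣP(1999)Q(1998) = 305×1 + 10199×7 + 261×13 = 305 + 71393 + 3393 = 75091
ΣP(1998)Q(1998) = 347×1 + 9480×7 + 262×13 = 347 + 66360 + 3406 = 70113
link = 75091/70113 = 1.071000
Chained index = 100 × 1.203025 × 1.057479 × 1.071000 = 136.2497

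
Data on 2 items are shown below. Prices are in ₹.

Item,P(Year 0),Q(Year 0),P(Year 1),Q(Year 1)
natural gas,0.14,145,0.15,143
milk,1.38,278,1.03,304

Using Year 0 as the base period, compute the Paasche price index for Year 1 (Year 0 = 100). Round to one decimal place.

Paasche price index uses current-period quantities as weights.
ΣP(Year 1)·Q(Year 1) = 0.15×143 + 1.03×304 = 21.45 + 313.12 = 334.57
ΣP(Year 0)·Q(Year 1) = 0.14×143 + 1.38×304 = 20.02 + 419.52 = 439.54
Index = 334.57 / 439.54 × 100 = 76.1182

76.1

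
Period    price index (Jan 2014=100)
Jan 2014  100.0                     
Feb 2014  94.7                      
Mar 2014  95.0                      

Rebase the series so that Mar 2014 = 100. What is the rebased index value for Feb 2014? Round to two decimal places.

99.68

Rebased(Feb 2014) = 94.7 / 95.0 × 100 = 99.6842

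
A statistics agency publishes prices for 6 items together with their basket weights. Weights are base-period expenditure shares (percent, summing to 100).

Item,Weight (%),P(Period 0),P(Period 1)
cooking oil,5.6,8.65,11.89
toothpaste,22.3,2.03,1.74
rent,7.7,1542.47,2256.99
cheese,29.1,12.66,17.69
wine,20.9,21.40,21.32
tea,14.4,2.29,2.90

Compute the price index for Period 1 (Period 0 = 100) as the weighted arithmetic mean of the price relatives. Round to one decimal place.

117.8

cooking oil: 5.6 × (11.89/8.65) = 5.6 × 1.374566 = 7.6976
toothpaste: 22.3 × (1.74/2.03) = 22.3 × 0.857143 = 19.1143
rent: 7.7 × (2256.99/1542.47) = 7.7 × 1.463231 = 11.2669
cheese: 29.1 × (17.69/12.66) = 29.1 × 1.397314 = 40.6618
wine: 20.9 × (21.32/21.40) = 20.9 × 0.996262 = 20.8219
tea: 14.4 × (2.90/2.29) = 14.4 × 1.266376 = 18.2358
Index = Σ wᵢ·(p₁ᵢ/p₀ᵢ) = 7.6976 + 19.1143 + 11.2669 + 40.6618 + 20.8219 + 18.2358 = 117.7983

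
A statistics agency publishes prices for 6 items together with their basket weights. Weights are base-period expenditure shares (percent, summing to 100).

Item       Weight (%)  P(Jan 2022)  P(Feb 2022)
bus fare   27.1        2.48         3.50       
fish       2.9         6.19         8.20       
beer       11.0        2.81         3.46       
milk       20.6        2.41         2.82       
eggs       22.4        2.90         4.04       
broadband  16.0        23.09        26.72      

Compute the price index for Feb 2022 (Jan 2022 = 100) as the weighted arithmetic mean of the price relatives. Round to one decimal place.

bus fare: 27.1 × (3.50/2.48) = 27.1 × 1.411290 = 38.2460
fish: 2.9 × (8.20/6.19) = 2.9 × 1.324717 = 3.8417
beer: 11.0 × (3.46/2.81) = 11.0 × 1.231317 = 13.5445
milk: 20.6 × (2.82/2.41) = 20.6 × 1.170124 = 24.1046
eggs: 22.4 × (4.04/2.90) = 22.4 × 1.393103 = 31.2055
broadband: 16.0 × (26.72/23.09) = 16.0 × 1.157211 = 18.5154
Index = Σ wᵢ·(p₁ᵢ/p₀ᵢ) = 38.2460 + 3.8417 + 13.5445 + 24.1046 + 31.2055 + 18.5154 = 129.4576

129.5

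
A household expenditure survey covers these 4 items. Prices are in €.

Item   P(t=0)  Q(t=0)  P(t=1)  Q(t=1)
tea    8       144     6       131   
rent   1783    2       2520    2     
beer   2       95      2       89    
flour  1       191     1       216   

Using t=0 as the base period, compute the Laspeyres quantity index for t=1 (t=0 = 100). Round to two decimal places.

98.22

Laspeyres quantity index uses base-period prices as weights.
ΣP(t=0)·Q(t=1) = 8×131 + 1783×2 + 2×89 + 1×216 = 1048 + 3566 + 178 + 216 = 5008
ΣP(t=0)·Q(t=0) = 8×144 + 1783×2 + 2×95 + 1×191 = 1152 + 3566 + 190 + 191 = 5099
Index = 5008 / 5099 × 100 = 98.2153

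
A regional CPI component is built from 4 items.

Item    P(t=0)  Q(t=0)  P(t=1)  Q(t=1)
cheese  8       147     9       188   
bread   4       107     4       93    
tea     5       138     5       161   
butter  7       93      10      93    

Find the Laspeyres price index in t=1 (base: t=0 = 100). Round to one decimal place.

Laspeyres price index uses base-period quantities as weights.
ΣP(t=1)·Q(t=0) = 9×147 + 4×107 + 5×138 + 10×93 = 1323 + 428 + 690 + 930 = 3371
ΣP(t=0)·Q(t=0) = 8×147 + 4×107 + 5×138 + 7×93 = 1176 + 428 + 690 + 651 = 2945
Index = 3371 / 2945 × 100 = 114.4652

114.5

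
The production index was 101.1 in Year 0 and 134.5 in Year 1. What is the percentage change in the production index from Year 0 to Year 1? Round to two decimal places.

33.04%

Change = (134.5 − 101.1) / 101.1 × 100
       = 33.4 / 101.1 × 100 = 33.0366%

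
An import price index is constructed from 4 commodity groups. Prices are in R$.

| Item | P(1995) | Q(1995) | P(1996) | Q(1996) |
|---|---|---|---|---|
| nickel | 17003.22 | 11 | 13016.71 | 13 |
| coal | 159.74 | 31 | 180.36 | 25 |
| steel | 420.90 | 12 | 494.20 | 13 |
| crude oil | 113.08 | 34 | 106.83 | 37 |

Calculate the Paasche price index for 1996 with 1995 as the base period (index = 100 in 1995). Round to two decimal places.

78.45

Paasche price index uses current-period quantities as weights.
ΣP(1996)·Q(1996) = 13016.71×13 + 180.36×25 + 494.20×13 + 106.83×37 = 169217.23 + 4509 + 6424.6 + 3952.71 = 184103.54
ΣP(1995)·Q(1996) = 17003.22×13 + 159.74×25 + 420.90×13 + 113.08×37 = 221041.86 + 3993.5 + 5471.7 + 4183.96 = 234691.02
Index = 184103.54 / 234691.02 × 100 = 78.4451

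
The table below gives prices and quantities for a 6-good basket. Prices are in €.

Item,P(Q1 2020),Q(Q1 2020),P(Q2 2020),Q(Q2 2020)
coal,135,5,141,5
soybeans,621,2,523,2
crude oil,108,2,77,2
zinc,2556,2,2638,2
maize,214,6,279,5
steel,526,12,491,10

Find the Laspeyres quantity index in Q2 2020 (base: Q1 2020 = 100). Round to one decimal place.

91.5

Laspeyres quantity index uses base-period prices as weights.
ΣP(Q1 2020)·Q(Q2 2020) = 135×5 + 621×2 + 108×2 + 2556×2 + 214×5 + 526×10 = 675 + 1242 + 216 + 5112 + 1070 + 5260 = 13575
ΣP(Q1 2020)·Q(Q1 2020) = 135×5 + 621×2 + 108×2 + 2556×2 + 214×6 + 526×12 = 675 + 1242 + 216 + 5112 + 1284 + 6312 = 14841
Index = 13575 / 14841 × 100 = 91.4696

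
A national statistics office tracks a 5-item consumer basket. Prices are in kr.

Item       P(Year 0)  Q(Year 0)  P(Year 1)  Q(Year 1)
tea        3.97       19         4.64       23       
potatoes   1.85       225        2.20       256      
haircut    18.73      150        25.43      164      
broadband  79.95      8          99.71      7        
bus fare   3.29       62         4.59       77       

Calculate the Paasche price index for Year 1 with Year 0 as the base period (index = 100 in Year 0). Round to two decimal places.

132.41

Paasche price index uses current-period quantities as weights.
ΣP(Year 1)·Q(Year 1) = 4.64×23 + 2.20×256 + 25.43×164 + 99.71×7 + 4.59×77 = 106.72 + 563.2 + 4170.52 + 697.97 + 353.43 = 5891.84
ΣP(Year 0)·Q(Year 1) = 3.97×23 + 1.85×256 + 18.73×164 + 79.95×7 + 3.29×77 = 91.31 + 473.6 + 3071.72 + 559.65 + 253.33 = 4449.61
Index = 5891.84 / 4449.61 × 100 = 132.4125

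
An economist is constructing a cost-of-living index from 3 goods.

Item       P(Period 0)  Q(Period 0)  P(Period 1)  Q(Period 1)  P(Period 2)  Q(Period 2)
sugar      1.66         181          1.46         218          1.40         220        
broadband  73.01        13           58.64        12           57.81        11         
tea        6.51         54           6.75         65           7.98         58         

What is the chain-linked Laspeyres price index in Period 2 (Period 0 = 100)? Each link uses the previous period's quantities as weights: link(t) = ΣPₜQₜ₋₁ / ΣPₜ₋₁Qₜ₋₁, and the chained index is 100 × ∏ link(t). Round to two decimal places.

Link Period 0→Period 1:
ΣP(Period 1)Q(Period 0) = 1.46×181 + 58.64×13 + 6.75×54 = 264.26 + 762.32 + 364.5 = 1391.08
ΣP(Period 0)Q(Period 0) = 1.66×181 + 73.01×13 + 6.51×54 = 300.46 + 949.13 + 351.54 = 1601.13
link = 1391.08/1601.13 = 0.868811
Link Period 1→Period 2:
ΣP(Period 2)Q(Period 1) = 1.40×218 + 57.81×12 + 7.98×65 = 305.2 + 693.72 + 518.7 = 1517.62
ΣP(Period 1)Q(Period 1) = 1.46×218 + 58.64×12 + 6.75×65 = 318.28 + 703.68 + 438.75 = 1460.71
link = 1517.62/1460.71 = 1.038961
Chained index = 100 × 0.868811 × 1.038961 = 90.2661

90.27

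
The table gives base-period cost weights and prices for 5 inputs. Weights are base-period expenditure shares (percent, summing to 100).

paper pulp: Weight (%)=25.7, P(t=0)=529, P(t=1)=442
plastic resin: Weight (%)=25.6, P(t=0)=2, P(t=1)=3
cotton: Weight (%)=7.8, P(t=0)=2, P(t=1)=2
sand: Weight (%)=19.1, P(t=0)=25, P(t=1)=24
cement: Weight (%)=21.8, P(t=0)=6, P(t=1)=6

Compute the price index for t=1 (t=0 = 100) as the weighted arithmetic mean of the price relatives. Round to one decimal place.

107.8

paper pulp: 25.7 × (442/529) = 25.7 × 0.835539 = 21.4733
plastic resin: 25.6 × (3/2) = 25.6 × 1.500000 = 38.4000
cotton: 7.8 × (2/2) = 7.8 × 1.000000 = 7.8000
sand: 19.1 × (24/25) = 19.1 × 0.960000 = 18.3360
cement: 21.8 × (6/6) = 21.8 × 1.000000 = 21.8000
Index = Σ wᵢ·(p₁ᵢ/p₀ᵢ) = 21.4733 + 38.4000 + 7.8000 + 18.3360 + 21.8000 = 107.8093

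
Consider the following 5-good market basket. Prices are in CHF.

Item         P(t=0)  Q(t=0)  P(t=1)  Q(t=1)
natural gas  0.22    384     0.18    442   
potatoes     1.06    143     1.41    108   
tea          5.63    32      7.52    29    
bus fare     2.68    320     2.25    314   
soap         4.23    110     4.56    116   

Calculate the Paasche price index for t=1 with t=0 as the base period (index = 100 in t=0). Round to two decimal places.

98.72

Paasche price index uses current-period quantities as weights.
ΣP(t=1)·Q(t=1) = 0.18×442 + 1.41×108 + 7.52×29 + 2.25×314 + 4.56×116 = 79.56 + 152.28 + 218.08 + 706.5 + 528.96 = 1685.38
ΣP(t=0)·Q(t=1) = 0.22×442 + 1.06×108 + 5.63×29 + 2.68×314 + 4.23×116 = 97.24 + 114.48 + 163.27 + 841.52 + 490.68 = 1707.19
Index = 1685.38 / 1707.19 × 100 = 98.7225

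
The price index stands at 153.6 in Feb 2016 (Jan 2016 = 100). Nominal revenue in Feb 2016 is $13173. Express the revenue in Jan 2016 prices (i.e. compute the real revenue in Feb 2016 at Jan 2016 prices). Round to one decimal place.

8576.2

Real = Nominal ÷ (Index/100) = 13173 ÷ (153.6/100)
     = 13173 ÷ 1.536 = 8576.1719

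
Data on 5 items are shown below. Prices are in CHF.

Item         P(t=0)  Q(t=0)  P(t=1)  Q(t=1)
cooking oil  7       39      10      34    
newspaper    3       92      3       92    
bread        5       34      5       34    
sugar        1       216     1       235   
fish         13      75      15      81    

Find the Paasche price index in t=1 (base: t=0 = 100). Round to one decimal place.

Paasche price index uses current-period quantities as weights.
ΣP(t=1)·Q(t=1) = 10×34 + 3×92 + 5×34 + 1×235 + 15×81 = 340 + 276 + 170 + 235 + 1215 = 2236
ΣP(t=0)·Q(t=1) = 7×34 + 3×92 + 5×34 + 1×235 + 13×81 = 238 + 276 + 170 + 235 + 1053 = 1972
Index = 2236 / 1972 × 100 = 113.3874

113.4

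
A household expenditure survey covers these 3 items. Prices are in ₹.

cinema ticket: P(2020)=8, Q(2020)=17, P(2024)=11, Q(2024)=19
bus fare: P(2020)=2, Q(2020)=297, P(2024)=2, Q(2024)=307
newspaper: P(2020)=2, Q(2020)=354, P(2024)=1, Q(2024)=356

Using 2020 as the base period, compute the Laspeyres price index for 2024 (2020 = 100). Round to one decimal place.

78.9

Laspeyres price index uses base-period quantities as weights.
ΣP(2024)·Q(2020) = 11×17 + 2×297 + 1×354 = 187 + 594 + 354 = 1135
ΣP(2020)·Q(2020) = 8×17 + 2×297 + 2×354 = 136 + 594 + 708 = 1438
Index = 1135 / 1438 × 100 = 78.9291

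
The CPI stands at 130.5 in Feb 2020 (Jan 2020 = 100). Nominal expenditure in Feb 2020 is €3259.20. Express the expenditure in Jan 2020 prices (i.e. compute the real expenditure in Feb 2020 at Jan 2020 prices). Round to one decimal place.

2497.5

Real = Nominal ÷ (Index/100) = 3259.20 ÷ (130.5/100)
     = 3259.20 ÷ 1.305 = 2497.4713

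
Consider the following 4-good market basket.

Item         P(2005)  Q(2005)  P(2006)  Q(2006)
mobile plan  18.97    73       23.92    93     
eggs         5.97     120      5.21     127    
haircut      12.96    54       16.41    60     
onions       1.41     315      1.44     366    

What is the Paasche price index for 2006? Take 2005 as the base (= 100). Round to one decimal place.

115.2

Paasche price index uses current-period quantities as weights.
ΣP(2006)·Q(2006) = 23.92×93 + 5.21×127 + 16.41×60 + 1.44×366 = 2224.56 + 661.67 + 984.6 + 527.04 = 4397.87
ΣP(2005)·Q(2006) = 18.97×93 + 5.97×127 + 12.96×60 + 1.41×366 = 1764.21 + 758.19 + 777.6 + 516.06 = 3816.06
Index = 4397.87 / 3816.06 × 100 = 115.2464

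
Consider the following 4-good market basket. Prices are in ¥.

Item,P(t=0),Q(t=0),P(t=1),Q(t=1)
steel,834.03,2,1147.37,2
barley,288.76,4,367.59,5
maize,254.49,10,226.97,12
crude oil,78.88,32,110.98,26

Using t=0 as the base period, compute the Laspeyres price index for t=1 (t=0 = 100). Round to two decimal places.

121.46

Laspeyres price index uses base-period quantities as weights.
ΣP(t=1)·Q(t=0) = 1147.37×2 + 367.59×4 + 226.97×10 + 110.98×32 = 2294.74 + 1470.36 + 2269.7 + 3551.36 = 9586.16
ΣP(t=0)·Q(t=0) = 834.03×2 + 288.76×4 + 254.49×10 + 78.88×32 = 1668.06 + 1155.04 + 2544.9 + 2524.16 = 7892.16
Index = 9586.16 / 7892.16 × 100 = 121.4643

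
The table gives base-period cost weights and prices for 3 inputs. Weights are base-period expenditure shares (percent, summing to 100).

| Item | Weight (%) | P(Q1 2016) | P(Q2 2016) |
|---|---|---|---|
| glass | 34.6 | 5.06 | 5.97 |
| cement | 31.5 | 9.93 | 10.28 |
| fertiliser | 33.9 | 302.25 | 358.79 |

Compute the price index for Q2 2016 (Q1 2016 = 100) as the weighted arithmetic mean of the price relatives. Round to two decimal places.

glass: 34.6 × (5.97/5.06) = 34.6 × 1.179842 = 40.8225
cement: 31.5 × (10.28/9.93) = 31.5 × 1.035247 = 32.6103
fertiliser: 33.9 × (358.79/302.25) = 33.9 × 1.187064 = 40.2415
Index = Σ wᵢ·(p₁ᵢ/p₀ᵢ) = 40.8225 + 32.6103 + 40.2415 = 113.6743

113.67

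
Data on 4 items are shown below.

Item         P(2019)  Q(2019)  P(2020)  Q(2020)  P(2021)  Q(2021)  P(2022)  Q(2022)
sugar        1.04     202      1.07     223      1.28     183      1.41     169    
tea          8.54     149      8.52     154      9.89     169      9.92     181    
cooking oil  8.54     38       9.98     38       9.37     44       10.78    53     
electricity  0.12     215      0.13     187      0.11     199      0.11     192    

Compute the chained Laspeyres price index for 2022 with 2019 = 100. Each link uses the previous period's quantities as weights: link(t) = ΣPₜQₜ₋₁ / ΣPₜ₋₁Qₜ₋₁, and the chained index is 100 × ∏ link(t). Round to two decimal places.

119.96

Link 2019→2020:
ΣP(2020)Q(2019) = 1.07×202 + 8.52×149 + 9.98×38 + 0.13×215 = 216.14 + 1269.48 + 379.24 + 27.95 = 1892.81
ΣP(2019)Q(2019) = 1.04×202 + 8.54×149 + 8.54×38 + 0.12×215 = 210.08 + 1272.46 + 324.52 + 25.8 = 1832.86
link = 1892.81/1832.86 = 1.032708
Link 2020→2021:
ΣP(2021)Q(2020) = 1.28×223 + 9.89×154 + 9.37×38 + 0.11×187 = 285.44 + 1523.06 + 356.06 + 20.57 = 2185.13
ΣP(2020)Q(2020) = 1.07×223 + 8.52×154 + 9.98×38 + 0.13×187 = 238.61 + 1312.08 + 379.24 + 24.31 = 1954.24
link = 2185.13/1954.24 = 1.118148
Link 2021→2022:
ΣP(2022)Q(2021) = 1.41×183 + 9.92×169 + 10.78×44 + 0.11×199 = 258.03 + 1676.48 + 474.32 + 21.89 = 2430.72
ΣP(2021)Q(2021) = 1.28×183 + 9.89×169 + 9.37×44 + 0.11×199 = 234.24 + 1671.41 + 412.28 + 21.89 = 2339.82
link = 2430.72/2339.82 = 1.038849
Chained index = 100 × 1.032708 × 1.118148 × 1.038849 = 119.9581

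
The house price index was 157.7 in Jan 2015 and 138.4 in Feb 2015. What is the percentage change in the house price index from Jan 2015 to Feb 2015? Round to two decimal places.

Change = (138.4 − 157.7) / 157.7 × 100
       = -19.3 / 157.7 × 100 = -12.2384%

-12.24%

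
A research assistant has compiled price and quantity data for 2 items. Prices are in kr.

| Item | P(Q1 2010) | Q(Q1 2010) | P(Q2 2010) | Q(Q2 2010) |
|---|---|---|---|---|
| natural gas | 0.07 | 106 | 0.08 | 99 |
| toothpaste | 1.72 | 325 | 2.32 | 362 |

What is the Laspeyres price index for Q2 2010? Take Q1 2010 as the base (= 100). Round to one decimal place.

Laspeyres price index uses base-period quantities as weights.
ΣP(Q2 2010)·Q(Q1 2010) = 0.08×106 + 2.32×325 = 8.48 + 754 = 762.48
ΣP(Q1 2010)·Q(Q1 2010) = 0.07×106 + 1.72×325 = 7.42 + 559 = 566.42
Index = 762.48 / 566.42 × 100 = 134.6139

134.6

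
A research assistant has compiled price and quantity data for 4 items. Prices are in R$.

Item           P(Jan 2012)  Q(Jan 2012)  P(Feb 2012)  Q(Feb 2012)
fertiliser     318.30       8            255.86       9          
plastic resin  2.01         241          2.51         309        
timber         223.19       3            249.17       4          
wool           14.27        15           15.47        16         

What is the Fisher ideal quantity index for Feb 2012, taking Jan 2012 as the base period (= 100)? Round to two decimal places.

Laspeyres component (base-period weights):
ΣP(Jan 2012)Q(Feb 2012) = 318.30×9 + 2.01×309 + 223.19×4 + 14.27×16 = 2864.7 + 621.09 + 892.76 + 228.32 = 4606.87
ΣP(Jan 2012)Q(Jan 2012) = 318.30×8 + 2.01×241 + 223.19×3 + 14.27×15 = 2546.4 + 484.41 + 669.57 + 214.05 = 3914.43
L = 4606.87 / 3914.43 × 100 = 117.6894
Paasche component (current-period weights):
ΣP(Feb 2012)Q(Feb 2012) = 255.86×9 + 2.51×309 + 249.17×4 + 15.47×16 = 2302.74 + 775.59 + 996.68 + 247.52 = 4322.53
ΣP(Feb 2012)Q(Jan 2012) = 255.86×8 + 2.51×241 + 249.17×3 + 15.47×15 = 2046.88 + 604.91 + 747.51 + 232.05 = 3631.35
P = 4322.53 / 3631.35 × 100 = 119.0337
Fisher = √(L × P) = √(117.6894 × 119.0337) = 118.3596

118.36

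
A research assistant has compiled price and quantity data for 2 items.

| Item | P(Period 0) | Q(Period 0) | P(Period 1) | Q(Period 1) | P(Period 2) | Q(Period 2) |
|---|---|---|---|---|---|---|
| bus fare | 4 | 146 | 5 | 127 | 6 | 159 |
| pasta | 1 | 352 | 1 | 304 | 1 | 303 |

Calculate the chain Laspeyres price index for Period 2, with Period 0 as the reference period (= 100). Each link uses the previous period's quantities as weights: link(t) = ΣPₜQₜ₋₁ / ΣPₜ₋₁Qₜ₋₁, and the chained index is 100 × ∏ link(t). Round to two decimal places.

131.23

Link Period 0→Period 1:
ΣP(Period 1)Q(Period 0) = 5×146 + 1×352 = 730 + 352 = 1082
ΣP(Period 0)Q(Period 0) = 4×146 + 1×352 = 584 + 352 = 936
link = 1082/936 = 1.155983
Link Period 1→Period 2:
ΣP(Period 2)Q(Period 1) = 6×127 + 1×304 = 762 + 304 = 1066
ΣP(Period 1)Q(Period 1) = 5×127 + 1×304 = 635 + 304 = 939
link = 1066/939 = 1.135250
Chained index = 100 × 1.155983 × 1.135250 = 131.2330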